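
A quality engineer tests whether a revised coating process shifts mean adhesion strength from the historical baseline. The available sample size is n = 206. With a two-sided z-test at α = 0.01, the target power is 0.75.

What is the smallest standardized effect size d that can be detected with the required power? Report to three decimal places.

Required noncentrality: δ = z_{0.005} + z_{0.25} = 2.576 + 0.674 = 3.250.
(The second rejection-region term Φ(−δ − z_{α/2}) is negligible and dropped.)
δ = d·√n ⇒ d = δ/√n = 3.250/√206 = 0.2265.

d ≈ 0.226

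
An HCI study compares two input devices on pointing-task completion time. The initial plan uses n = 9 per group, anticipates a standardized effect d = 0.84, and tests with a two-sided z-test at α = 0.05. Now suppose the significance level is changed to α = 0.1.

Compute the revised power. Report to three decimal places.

Power ≈ 0.555

δ = d·√(n/2) = 0.84 × √(9/2) = 1.7819 (unchanged). New critical value: z_{0.05} = 1.645.
Revised power = Φ(δ − 1.645) + Φ(−δ − 1.645) = Φ(0.137) + Φ(-3.427) = 0.5545 + 0.0003 = 0.5548.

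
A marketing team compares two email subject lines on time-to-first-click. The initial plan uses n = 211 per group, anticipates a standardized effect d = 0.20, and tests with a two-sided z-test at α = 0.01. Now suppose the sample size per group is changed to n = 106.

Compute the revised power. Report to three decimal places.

With n = 106 per group: δ = d·√(n/2) = 0.20 × √(106/2) = 1.4560. Critical value z_{0.005} = 2.576.
Revised power = Φ(δ − 2.576) + Φ(−δ − 2.576) = Φ(-1.120) + Φ(-4.032) = 0.1314 + 0.0000 = 0.1314.

Power ≈ 0.131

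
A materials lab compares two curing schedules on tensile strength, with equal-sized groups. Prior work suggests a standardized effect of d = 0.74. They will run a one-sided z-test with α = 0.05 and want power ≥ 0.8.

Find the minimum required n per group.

Set Φ(δ − 1.645) = 0.8; then δ − 1.645 = Φ⁻¹(0.8) = 0.842, giving δ = 2.486.
δ = d·√(n/2) ⇒ n = 2(δ/d)² = 2 × (2.486 / 0.74)² = 22.58.
Rounding up, n = 23 per group.

n = 23 per group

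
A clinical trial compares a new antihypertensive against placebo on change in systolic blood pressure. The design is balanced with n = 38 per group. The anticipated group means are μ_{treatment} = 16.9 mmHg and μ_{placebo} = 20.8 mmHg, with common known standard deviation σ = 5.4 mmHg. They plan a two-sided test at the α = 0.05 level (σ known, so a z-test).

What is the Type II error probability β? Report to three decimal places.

Standardized effect: d = |μ_{treatment} − μ_{placebo}| / σ = |16.9 − 20.8| / 5.4 = 0.7222
Noncentrality parameter: δ = d·√(n/2) = 0.7222 × √(38/2) = 3.1481
Two-sided α = 0.05 → critical value z_{0.025} = 1.960.
Power = Φ(δ − 1.960) + Φ(−δ − 1.960) = Φ(1.188) + Φ(-5.108) = 0.8826 + 0.0000 = 0.8826.
Type II error: β = 1 − power = 1 − 0.8826 = 0.1174.

β ≈ 0.117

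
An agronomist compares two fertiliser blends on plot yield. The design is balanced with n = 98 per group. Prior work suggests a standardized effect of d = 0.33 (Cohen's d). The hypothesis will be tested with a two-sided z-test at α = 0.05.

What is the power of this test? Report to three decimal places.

Noncentrality parameter: δ = d·√(n/2) = 0.33 × √(98/2) = 2.3100
Critical value for a two-sided test at α = 0.05: z_{α/2} = 1.960.
Power = Φ(δ − 1.960) + Φ(−δ − 1.960) = Φ(0.350) + Φ(-4.270) = 0.6368 + 0.0000 = 0.6369.

Power ≈ 0.637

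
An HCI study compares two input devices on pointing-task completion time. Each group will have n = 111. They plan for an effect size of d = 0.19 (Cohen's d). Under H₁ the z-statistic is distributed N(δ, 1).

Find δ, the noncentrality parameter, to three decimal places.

δ = d·√(n/2) = 0.19 × √(111/2) = 1.4155

δ ≈ 1.415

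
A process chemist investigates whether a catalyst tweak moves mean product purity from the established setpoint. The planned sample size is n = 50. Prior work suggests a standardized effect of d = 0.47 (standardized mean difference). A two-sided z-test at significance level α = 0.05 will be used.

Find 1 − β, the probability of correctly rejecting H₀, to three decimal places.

Noncentrality parameter: δ = d·√n = 0.47 × √50 = 3.3234
Critical value for a two-sided test at α = 0.05: z_{α/2} = 1.960.
Power = Φ(δ − 1.960) + Φ(−δ − 1.960) = Φ(1.363) + Φ(-5.283) = 0.9136 + 0.0000 = 0.9136.

Power ≈ 0.914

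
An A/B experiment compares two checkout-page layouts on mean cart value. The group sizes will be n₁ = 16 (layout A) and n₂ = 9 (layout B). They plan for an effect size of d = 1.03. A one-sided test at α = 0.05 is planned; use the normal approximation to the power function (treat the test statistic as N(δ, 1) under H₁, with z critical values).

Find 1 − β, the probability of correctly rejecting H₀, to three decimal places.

Noncentrality parameter: δ = d / √(1/n₁ + 1/n₂) = 1.03 / √(1/16 + 1/9) = 2.4720
Critical value for a one-sided test at α = 0.05: z_α = 1.645.
Power = P(Z > 1.645 − δ) = Φ(0.827) = 0.7959.

Power ≈ 0.796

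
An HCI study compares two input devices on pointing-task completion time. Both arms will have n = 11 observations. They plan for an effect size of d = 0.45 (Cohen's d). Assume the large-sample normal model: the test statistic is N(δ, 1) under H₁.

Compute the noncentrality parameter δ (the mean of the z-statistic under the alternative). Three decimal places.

δ ≈ 1.055

δ = d·√(n/2) = 0.45 × √(11/2) = 1.0553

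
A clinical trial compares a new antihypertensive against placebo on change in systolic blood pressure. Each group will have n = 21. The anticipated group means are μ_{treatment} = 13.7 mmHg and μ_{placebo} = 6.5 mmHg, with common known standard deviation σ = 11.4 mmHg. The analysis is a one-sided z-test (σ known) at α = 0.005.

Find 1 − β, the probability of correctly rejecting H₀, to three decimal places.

Power ≈ 0.298

Standardized effect: d = |μ_{treatment} − μ_{placebo}| / σ = |13.7 − 6.5| / 11.4 = 0.6316
Noncentrality parameter: δ = d·√(n/2) = 0.6316 × √(21/2) = 2.0465
One-sided α = 0.005 → critical value z_{0.005} = 2.576.
Power = Φ(δ − 2.576) = Φ(-0.529) = 0.2983.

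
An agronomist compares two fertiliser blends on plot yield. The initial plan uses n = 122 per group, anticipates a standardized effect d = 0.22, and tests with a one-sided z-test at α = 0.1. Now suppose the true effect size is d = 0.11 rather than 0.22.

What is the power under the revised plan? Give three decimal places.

With d = 0.11: δ = d·√(n/2) = 0.11 × √(122/2) = 0.8591. Critical value z_{0.1} = 1.282.
Revised power = Φ(δ − 1.282) = Φ(-0.422) = 0.3364.

Power ≈ 0.336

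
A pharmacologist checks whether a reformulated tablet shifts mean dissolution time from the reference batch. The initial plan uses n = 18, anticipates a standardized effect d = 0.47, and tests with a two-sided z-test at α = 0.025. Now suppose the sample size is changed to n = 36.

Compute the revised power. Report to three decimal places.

Power ≈ 0.719

With n = 36: δ = d·√n = 0.47 × √36 = 2.8200. Critical value z_{0.0125} = 2.241.
Revised power = Φ(δ − 2.241) + Φ(−δ − 2.241) = Φ(0.579) + Φ(-5.061) = 0.7186 + 0.0000 = 0.7186.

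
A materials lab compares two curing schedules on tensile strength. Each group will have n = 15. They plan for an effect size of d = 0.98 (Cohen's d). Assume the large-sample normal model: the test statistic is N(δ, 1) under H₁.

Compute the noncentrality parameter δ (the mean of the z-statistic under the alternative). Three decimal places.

δ = d·√(n/2) = 0.98 × √(15/2) = 2.6838

δ ≈ 2.684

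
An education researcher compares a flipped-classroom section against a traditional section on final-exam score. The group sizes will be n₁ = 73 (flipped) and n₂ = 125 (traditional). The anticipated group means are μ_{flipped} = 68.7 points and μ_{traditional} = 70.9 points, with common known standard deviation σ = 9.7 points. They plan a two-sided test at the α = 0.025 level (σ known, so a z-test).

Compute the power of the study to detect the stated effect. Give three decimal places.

Power ≈ 0.242

Standardized effect: d = |μ_{flipped} − μ_{traditional}| / σ = |68.7 − 70.9| / 9.7 = 0.2268
Noncentrality parameter: λ = d / √(1/n₁ + 1/n₂) = 0.2268 / √(1/73 + 1/125) = 1.5397
Critical value for a two-sided test at α = 0.025: z_{α/2} = 2.241.
Power = Φ(λ − 2.241) + Φ(−λ − 2.241) = Φ(-0.702) + Φ(-3.781) = 0.2414 + 0.0001 = 0.2415.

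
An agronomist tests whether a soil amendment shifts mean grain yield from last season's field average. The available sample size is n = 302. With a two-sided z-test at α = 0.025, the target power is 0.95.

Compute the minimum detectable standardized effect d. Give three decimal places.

Required noncentrality: δ = z_{0.0125} + z_{0.05} = 2.241 + 1.645 = 3.886.
(Lower-tail contribution to power is negligible for δ > 0.)
δ = d·√n ⇒ d = δ/√n = 3.886/√302 = 0.2236.

d ≈ 0.224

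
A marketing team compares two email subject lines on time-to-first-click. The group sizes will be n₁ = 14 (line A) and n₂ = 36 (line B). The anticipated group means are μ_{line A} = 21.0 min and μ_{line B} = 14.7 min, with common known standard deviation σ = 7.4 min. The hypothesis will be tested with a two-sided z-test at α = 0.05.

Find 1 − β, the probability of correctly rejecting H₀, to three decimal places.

Power ≈ 0.771

Standardized effect: d = |μ_{line A} − μ_{line B}| / σ = |21.0 − 14.7| / 7.4 = 0.8514
Noncentrality parameter: δ = d / √(1/n₁ + 1/n₂) = 0.8514 / √(1/14 + 1/36) = 2.7030
Two-sided α = 0.05 → critical value z_{0.025} = 1.960.
Power = Φ(δ − 1.960) + Φ(−δ − 1.960) = Φ(0.743) + Φ(-4.663) = 0.7713 + 0.0000 = 0.7713.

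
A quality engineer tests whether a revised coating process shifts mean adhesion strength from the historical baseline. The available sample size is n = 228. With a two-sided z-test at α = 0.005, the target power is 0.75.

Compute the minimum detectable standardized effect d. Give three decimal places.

Need Φ(δ − 2.807) = 0.75, so δ = 2.807 + 0.674 = 3.482.
(Lower-tail contribution to power is negligible for δ > 0.)
δ = d·√n ⇒ d = δ/√n = 3.482/√228 = 0.2306.

d ≈ 0.231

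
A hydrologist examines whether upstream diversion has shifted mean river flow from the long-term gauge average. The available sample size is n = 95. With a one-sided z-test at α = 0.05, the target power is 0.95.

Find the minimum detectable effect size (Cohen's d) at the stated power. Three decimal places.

d ≈ 0.338

Required noncentrality: δ = z_{0.05} + z_{0.05} = 1.645 + 1.645 = 3.290.
δ = d·√n ⇒ d = δ/√n = 3.290/√95 = 0.3375.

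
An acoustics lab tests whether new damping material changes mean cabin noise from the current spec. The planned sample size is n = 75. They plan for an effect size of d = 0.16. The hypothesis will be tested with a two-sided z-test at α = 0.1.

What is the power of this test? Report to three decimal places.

Noncentrality parameter: δ = d·√n = 0.16 × √75 = 1.3856
Critical value for a two-sided test at α = 0.1: z_{α/2} = 1.645.
Power = Φ(δ − 1.645) + Φ(−δ − 1.645) = Φ(-0.259) + Φ(-3.030) = 0.3977 + 0.0012 = 0.3990.

Power ≈ 0.399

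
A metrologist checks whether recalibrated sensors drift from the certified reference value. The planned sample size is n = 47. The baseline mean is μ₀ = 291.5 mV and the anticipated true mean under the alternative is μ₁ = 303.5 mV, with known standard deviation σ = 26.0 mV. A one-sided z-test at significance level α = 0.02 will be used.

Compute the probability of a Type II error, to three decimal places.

β ≈ 0.133

Standardized effect: d = |μ₁ − μ₀| / σ = |303.5 − 291.5| / 26.0 = 0.4615
Noncentrality parameter: δ = d·√n = 0.4615 × √47 = 3.1641
Critical value for a one-sided test at α = 0.02: z_α = 2.054.
Power = Φ(δ − 2.054) = Φ(1.110) = 0.8666.
Type II error: β = 1 − power = 1 − 0.8666 = 0.1334.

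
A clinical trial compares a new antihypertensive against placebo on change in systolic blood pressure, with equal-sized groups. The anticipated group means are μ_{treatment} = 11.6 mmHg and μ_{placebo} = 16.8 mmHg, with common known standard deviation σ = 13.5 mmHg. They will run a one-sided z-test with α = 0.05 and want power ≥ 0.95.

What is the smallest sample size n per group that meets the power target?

n = 146 per group

Standardized effect: d = |μ_{treatment} − μ_{placebo}| / σ = |11.6 − 16.8| / 13.5 = 0.3852
Set Φ(δ − 1.645) = 0.95; then δ − 1.645 = Φ⁻¹(0.95) = 1.645, giving δ = 3.290.
δ = d·√(n/2) ⇒ n = 2(δ/d)² = 2 × (3.290 / 0.3852)² = 145.88.
Round up to the next whole unit.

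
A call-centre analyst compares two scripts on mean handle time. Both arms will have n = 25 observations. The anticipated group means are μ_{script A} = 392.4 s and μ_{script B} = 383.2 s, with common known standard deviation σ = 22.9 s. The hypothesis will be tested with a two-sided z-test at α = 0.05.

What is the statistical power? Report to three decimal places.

Power ≈ 0.295

Standardized effect: d = |μ_{script A} − μ_{script B}| / σ = |392.4 − 383.2| / 22.9 = 0.4017
Noncentrality parameter: δ = d·√(n/2) = 0.4017 × √(25/2) = 1.4204
Two-sided α = 0.05 → critical value z_{0.025} = 1.960.
Power = Φ(δ − 1.960) + Φ(−δ − 1.960) = Φ(-0.540) + Φ(-3.380) = 0.2947 + 0.0004 = 0.2951.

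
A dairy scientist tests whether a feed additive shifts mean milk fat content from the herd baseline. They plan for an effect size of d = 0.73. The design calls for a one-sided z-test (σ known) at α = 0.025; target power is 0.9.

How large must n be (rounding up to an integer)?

For power 0.9 need Φ(δ − z_{0.025}) = 0.9, so δ = z_{0.025} + z_{0.10} = 1.960 + 1.282 = 3.242.
δ = d·√n ⇒ n = (δ/d)² = (3.242 / 0.73)² = 19.72.
Rounding up, n = 20.

n = 20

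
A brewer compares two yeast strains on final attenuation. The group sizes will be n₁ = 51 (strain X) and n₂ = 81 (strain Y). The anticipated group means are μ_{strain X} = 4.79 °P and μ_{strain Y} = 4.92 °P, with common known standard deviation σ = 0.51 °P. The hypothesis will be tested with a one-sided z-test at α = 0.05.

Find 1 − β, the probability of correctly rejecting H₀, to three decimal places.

Power ≈ 0.413

Standardized effect: d = |μ_{strain X} − μ_{strain Y}| / σ = |4.79 − 4.92| / 0.51 = 0.2549
Noncentrality parameter: δ = d / √(1/n₁ + 1/n₂) = 0.2549 / √(1/51 + 1/81) = 1.4260
One-sided α = 0.05 → critical value z_{0.05} = 1.645.
Power = Φ(δ − 1.645) = Φ(-0.219) = 0.4134.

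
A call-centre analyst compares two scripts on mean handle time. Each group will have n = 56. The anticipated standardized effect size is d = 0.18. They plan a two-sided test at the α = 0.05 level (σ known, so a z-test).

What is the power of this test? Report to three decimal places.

Noncentrality parameter: δ = d·√(n/2) = 0.18 × √(56/2) = 0.9525
Critical value for a two-sided test at α = 0.05: z_{α/2} = 1.960.
Power = Φ(δ − 1.960) + Φ(−δ − 1.960) = Φ(-1.007) + Φ(-2.912) = 0.1568 + 0.0018 = 0.1586.

Power ≈ 0.159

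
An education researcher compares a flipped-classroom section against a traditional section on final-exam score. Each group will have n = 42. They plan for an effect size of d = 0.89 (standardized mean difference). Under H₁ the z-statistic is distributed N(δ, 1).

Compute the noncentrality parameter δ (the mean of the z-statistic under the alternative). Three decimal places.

δ ≈ 4.078

The noncentrality parameter scales effect size by the design's sample-size factor: δ = d·√(n/2) = 0.89 × √(42/2) = 4.0785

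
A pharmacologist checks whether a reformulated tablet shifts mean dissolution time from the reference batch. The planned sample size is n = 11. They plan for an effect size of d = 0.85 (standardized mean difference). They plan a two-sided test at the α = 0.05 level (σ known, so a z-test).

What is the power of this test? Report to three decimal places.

Power ≈ 0.805

Noncentrality parameter: λ = d·√n = 0.85 × √11 = 2.8191
Critical value for a two-sided test at α = 0.05: z_{α/2} = 1.960.
Power = Φ(λ − 1.960) + Φ(−λ − 1.960) = Φ(0.859) + Φ(-4.779) = 0.8049 + 0.0000 = 0.8049.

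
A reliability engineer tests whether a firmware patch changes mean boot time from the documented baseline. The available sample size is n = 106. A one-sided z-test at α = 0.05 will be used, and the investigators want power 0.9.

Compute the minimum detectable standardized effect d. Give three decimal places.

d ≈ 0.284

Need Φ(δ − 1.645) = 0.9, so δ = 1.645 + 1.282 = 2.926.
δ = d·√n ⇒ d = δ/√n = 2.926/√106 = 0.2842.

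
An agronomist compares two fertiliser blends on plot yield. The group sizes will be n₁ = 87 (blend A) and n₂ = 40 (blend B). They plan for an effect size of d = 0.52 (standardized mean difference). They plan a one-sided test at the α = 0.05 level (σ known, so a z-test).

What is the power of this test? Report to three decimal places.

Noncentrality parameter: δ = d / √(1/n₁ + 1/n₂) = 0.52 / √(1/87 + 1/40) = 2.7220
Critical value for a one-sided test at α = 0.05: z_α = 1.645.
Power = P(Z > 1.645 − δ) = Φ(1.077) = 0.8593.

Power ≈ 0.859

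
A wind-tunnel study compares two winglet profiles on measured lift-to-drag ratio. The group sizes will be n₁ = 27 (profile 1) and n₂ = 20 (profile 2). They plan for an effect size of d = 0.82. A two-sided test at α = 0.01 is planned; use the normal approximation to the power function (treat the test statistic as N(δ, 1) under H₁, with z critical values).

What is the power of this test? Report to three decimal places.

Power ≈ 0.581

Noncentrality parameter: δ = d / √(1/n₁ + 1/n₂) = 0.82 / √(1/27 + 1/20) = 2.7795
Two-sided α = 0.01 → critical value z_{0.005} = 2.576.
Power = Φ(δ − 2.576) + Φ(−δ − 2.576) = Φ(0.204) + Φ(-5.355) = 0.5807 + 0.0000 = 0.5807.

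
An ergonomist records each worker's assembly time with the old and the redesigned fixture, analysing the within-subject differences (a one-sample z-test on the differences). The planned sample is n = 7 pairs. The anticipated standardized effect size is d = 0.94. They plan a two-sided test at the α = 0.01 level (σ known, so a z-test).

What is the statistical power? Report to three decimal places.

Power ≈ 0.465

Noncentrality parameter: δ = d·√n = 0.94 × √7 = 2.4870
Critical value for a two-sided test at α = 0.01: z_{α/2} = 2.576.
Power = Φ(δ − 2.576) + Φ(−δ − 2.576) = Φ(-0.089) + Φ(-5.063) = 0.4646 + 0.0000 = 0.4646.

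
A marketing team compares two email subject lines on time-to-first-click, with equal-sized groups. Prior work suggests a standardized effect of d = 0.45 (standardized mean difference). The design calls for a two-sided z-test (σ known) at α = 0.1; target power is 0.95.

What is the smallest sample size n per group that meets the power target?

Set Φ(δ − 1.645) = 0.95; then δ − 1.645 = Φ⁻¹(0.95) = 1.645, giving δ = 3.290.
(For δ > 0 the lower-tail rejection region contributes negligibly to power, so the one-term inversion is standard.)
δ = d·√(n/2) ⇒ n = 2(δ/d)² = 2 × (3.290 / 0.45)² = 106.89.
Round up to the next whole unit.

n = 107 per group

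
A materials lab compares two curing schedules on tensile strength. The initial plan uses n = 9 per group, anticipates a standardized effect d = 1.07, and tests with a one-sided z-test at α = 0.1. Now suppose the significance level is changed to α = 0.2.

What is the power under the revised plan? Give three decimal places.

δ = d·√(n/2) = 1.07 × √(9/2) = 2.2698 (unchanged). New critical value: z_{0.2} = 0.842.
Revised power = Φ(δ − 0.842) = Φ(1.428) = 0.9234.

Power ≈ 0.923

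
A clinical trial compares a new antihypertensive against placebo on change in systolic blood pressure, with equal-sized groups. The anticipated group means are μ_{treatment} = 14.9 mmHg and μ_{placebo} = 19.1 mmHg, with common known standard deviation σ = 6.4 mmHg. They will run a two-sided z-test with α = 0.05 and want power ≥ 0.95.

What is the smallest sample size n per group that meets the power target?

Standardized effect: d = |μ_{treatment} − μ_{placebo}| / σ = |14.9 − 19.1| / 6.4 = 0.6562
Set Φ(δ − 1.960) = 0.95; then δ − 1.960 = Φ⁻¹(0.95) = 1.645, giving δ = 3.605.
(The Φ(−δ − z_{α/2}) term is vanishingly small for δ > 0 and is dropped in the standard sample-size formula.)
δ = d·√(n/2) ⇒ n = 2(δ/d)² = 2 × (3.605 / 0.6562)² = 60.35.
Round up to the next whole unit.

n = 61 per group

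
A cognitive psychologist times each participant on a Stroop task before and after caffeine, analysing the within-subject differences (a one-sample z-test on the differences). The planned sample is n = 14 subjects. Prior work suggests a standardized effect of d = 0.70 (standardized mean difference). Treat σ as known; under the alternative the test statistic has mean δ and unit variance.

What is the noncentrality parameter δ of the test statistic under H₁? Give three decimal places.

δ ≈ 2.619

The noncentrality parameter scales effect size by the design's sample-size factor: δ = d·√n = 0.70 × √14 = 2.6192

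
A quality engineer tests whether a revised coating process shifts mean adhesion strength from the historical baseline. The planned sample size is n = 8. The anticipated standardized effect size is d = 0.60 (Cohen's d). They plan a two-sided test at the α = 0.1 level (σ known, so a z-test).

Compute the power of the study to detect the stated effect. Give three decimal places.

Power ≈ 0.521

Noncentrality parameter: δ = d·√n = 0.60 × √8 = 1.6971
Critical value for a two-sided test at α = 0.1: z_{α/2} = 1.645.
Power = Φ(δ − 1.645) + Φ(−δ − 1.645) = Φ(0.052) + Φ(-3.342) = 0.5208 + 0.0004 = 0.5212.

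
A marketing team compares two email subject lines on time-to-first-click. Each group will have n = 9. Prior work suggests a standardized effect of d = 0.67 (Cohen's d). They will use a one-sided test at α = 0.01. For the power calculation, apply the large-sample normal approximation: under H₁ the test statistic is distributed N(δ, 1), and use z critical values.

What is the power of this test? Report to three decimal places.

Noncentrality parameter: δ = d·√(n/2) = 0.67 × √(9/2) = 1.4213
One-sided α = 0.01 → critical value z_{0.01} = 2.326.
Power = Φ(δ − 2.326) = Φ(-0.905) = 0.1827.

Power ≈ 0.183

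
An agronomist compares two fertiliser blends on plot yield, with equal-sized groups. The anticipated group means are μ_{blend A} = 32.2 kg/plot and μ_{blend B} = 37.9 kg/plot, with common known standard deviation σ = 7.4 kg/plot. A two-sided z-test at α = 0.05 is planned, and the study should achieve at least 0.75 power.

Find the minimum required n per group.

n = 24 per group

Standardized effect: d = |μ_{blend A} − μ_{blend B}| / σ = |32.2 − 37.9| / 7.4 = 0.7703
For power 0.75 need Φ(δ − z_{0.025}) = 0.75, so δ = z_{0.025} + z_{0.25} = 1.960 + 0.674 = 2.634.
(For δ > 0 the lower-tail rejection region contributes negligibly to power, so the one-term inversion is standard.)
δ = d·√(n/2) ⇒ n = 2(δ/d)² = 2 × (2.634 / 0.7703)² = 23.40.
Round up to the next whole unit.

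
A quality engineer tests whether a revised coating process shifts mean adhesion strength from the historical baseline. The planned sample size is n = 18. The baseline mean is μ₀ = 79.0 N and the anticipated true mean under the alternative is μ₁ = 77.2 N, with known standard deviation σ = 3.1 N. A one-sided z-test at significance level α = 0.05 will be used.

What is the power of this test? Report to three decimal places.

Power ≈ 0.793

Standardized effect: d = |μ₁ − μ₀| / σ = |77.2 − 79.0| / 3.1 = 0.5806
Noncentrality parameter: δ = d·√n = 0.5806 × √18 = 2.4635
Critical value for a one-sided test at α = 0.05: z_α = 1.645.
Power = P(Z > 1.645 − δ) = Φ(0.819) = 0.7935.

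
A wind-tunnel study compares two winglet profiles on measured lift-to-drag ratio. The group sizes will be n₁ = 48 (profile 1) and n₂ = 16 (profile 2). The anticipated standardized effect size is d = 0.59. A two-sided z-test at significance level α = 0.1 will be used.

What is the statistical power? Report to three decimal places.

Power ≈ 0.655

Noncentrality parameter: δ = d / √(1/n₁ + 1/n₂) = 0.59 / √(1/48 + 1/16) = 2.0438
Critical value for a two-sided test at α = 0.1: z_{α/2} = 1.645.
Power = Φ(δ − 1.645) + Φ(−δ − 1.645) = Φ(0.399) + Φ(-3.689) = 0.6550 + 0.0001 = 0.6552.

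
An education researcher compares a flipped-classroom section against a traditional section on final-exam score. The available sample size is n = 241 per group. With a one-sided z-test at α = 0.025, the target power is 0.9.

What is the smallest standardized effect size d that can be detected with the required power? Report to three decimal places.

Required noncentrality: δ = z_{0.025} + z_{0.10} = 1.960 + 1.282 = 3.242.
δ = d·√(n/2) ⇒ d = δ/√(n/2) = 3.242/√(241/2) = 0.2953.

d ≈ 0.295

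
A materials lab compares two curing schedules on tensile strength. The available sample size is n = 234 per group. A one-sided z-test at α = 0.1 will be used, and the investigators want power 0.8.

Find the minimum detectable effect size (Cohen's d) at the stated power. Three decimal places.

Required noncentrality: δ = z_{0.1} + z_{0.20} = 1.282 + 0.842 = 2.123.
δ = d·√(n/2) ⇒ d = δ/√(n/2) = 2.123/√(234/2) = 0.1963.

d ≈ 0.196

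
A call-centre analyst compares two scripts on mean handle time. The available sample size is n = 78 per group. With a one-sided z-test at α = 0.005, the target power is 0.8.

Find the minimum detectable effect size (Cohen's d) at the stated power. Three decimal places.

d ≈ 0.547

Required noncentrality: δ = z_{0.005} + z_{0.20} = 2.576 + 0.842 = 3.417.
δ = d·√(n/2) ⇒ d = δ/√(n/2) = 3.417/√(78/2) = 0.5472.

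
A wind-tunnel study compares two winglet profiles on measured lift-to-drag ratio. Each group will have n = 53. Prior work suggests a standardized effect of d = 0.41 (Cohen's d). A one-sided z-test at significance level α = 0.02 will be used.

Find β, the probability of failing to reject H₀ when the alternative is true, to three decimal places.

β ≈ 0.477

Noncentrality parameter: δ = d·√(n/2) = 0.41 × √(53/2) = 2.1106
Critical value for a one-sided test at α = 0.02: z_α = 2.054.
Power = Φ(δ − 2.054) = Φ(0.057) = 0.5227.
Type II error: β = 1 − power = 1 − 0.5227 = 0.4773.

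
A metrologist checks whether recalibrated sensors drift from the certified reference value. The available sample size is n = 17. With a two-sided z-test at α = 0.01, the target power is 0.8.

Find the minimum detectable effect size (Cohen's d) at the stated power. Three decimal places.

Need Φ(δ − 2.576) = 0.8, so δ = 2.576 + 0.842 = 3.417.
(Lower-tail contribution to power is negligible for δ > 0.)
δ = d·√n ⇒ d = δ/√n = 3.417/√17 = 0.8289.

d ≈ 0.829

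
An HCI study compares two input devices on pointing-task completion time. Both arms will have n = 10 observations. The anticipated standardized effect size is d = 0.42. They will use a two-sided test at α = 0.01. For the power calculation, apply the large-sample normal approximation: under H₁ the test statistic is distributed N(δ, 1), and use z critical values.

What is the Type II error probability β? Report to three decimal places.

β ≈ 0.949

Noncentrality parameter: δ = d·√(n/2) = 0.42 × √(10/2) = 0.9391
Critical value for a two-sided test at α = 0.01: z_{α/2} = 2.576.
Power = Φ(δ − 2.576) + Φ(−δ − 2.576) = Φ(-1.637) + Φ(-3.515) = 0.0508 + 0.0002 = 0.0511.
Type II error: β = 1 − power = 1 − 0.0511 = 0.9489.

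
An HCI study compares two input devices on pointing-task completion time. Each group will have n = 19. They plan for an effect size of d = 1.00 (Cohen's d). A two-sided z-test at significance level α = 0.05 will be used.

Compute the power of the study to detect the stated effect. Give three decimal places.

Noncentrality parameter: λ = d·√(n/2) = 1.00 × √(19/2) = 3.0822
Critical value for a two-sided test at α = 0.05: z_{α/2} = 1.960.
Power = Φ(λ − 1.960) + Φ(−λ − 1.960) = Φ(1.122) + Φ(-5.042) = 0.8691 + 0.0000 = 0.8691.

Power ≈ 0.869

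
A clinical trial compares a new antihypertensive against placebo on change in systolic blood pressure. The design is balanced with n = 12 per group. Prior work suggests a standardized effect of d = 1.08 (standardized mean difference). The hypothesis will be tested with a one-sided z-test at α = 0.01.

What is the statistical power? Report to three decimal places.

Noncentrality parameter: δ = d·√(n/2) = 1.08 × √(12/2) = 2.6454
One-sided α = 0.01 → critical value z_{0.01} = 2.326.
Power = P(Z > 2.326 − δ) = Φ(0.319) = 0.6252.

Power ≈ 0.625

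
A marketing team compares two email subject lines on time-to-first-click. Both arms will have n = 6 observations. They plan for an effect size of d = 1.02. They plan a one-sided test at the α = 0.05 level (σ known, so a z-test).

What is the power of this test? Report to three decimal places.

Noncentrality parameter: δ = d·√(n/2) = 1.02 × √(6/2) = 1.7667
Critical value for a one-sided test at α = 0.05: z_α = 1.645.
Power = P(Z > 1.645 − δ) = Φ(0.122) = 0.5485.

Power ≈ 0.548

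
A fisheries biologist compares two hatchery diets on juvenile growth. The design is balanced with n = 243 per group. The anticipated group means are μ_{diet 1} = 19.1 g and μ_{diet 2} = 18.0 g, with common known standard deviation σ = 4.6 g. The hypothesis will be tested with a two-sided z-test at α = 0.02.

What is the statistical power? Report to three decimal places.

Power ≈ 0.622

Standardized effect: d = |μ_{diet 1} − μ_{diet 2}| / σ = |19.1 − 18.0| / 4.6 = 0.2391
Noncentrality parameter: δ = d·√(n/2) = 0.2391 × √(243/2) = 2.6359
Critical value for a two-sided test at α = 0.02: z_{α/2} = 2.326.
Power = Φ(δ − 2.326) + Φ(−δ − 2.326) = Φ(0.310) + Φ(-4.962) = 0.6215 + 0.0000 = 0.6215.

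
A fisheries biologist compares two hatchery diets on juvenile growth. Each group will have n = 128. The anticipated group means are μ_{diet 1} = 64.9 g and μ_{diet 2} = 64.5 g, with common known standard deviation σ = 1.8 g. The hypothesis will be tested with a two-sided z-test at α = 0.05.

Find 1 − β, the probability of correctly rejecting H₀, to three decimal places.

Standardized effect: d = |μ_{diet 1} − μ_{diet 2}| / σ = |64.9 − 64.5| / 1.8 = 0.2222
Noncentrality parameter: δ = d·√(n/2) = 0.2222 × √(128/2) = 1.7778
Critical value for a two-sided test at α = 0.05: z_{α/2} = 1.960.
Power = Φ(δ − 1.960) + Φ(−δ − 1.960) = Φ(-0.182) + Φ(-3.738) = 0.4277 + 0.0001 = 0.4278.

Power ≈ 0.428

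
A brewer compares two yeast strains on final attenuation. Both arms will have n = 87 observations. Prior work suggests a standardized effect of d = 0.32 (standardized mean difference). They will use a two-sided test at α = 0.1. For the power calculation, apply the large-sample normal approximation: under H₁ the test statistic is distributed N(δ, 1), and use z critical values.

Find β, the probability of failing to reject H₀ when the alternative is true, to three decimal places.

Noncentrality parameter: δ = d·√(n/2) = 0.32 × √(87/2) = 2.1105
Critical value for a two-sided test at α = 0.1: z_{α/2} = 1.645.
Power = Φ(δ − 1.645) + Φ(−δ − 1.645) = Φ(0.466) + Φ(-3.755) = 0.6793 + 0.0001 = 0.6794.
Type II error: β = 1 − power = 1 − 0.6794 = 0.3206.

β ≈ 0.321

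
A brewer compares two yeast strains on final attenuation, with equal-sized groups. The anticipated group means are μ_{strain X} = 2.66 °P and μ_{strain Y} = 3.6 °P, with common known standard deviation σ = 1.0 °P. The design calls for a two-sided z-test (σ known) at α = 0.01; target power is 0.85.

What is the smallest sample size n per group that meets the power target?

Standardized effect: d = |μ_{strain X} − μ_{strain Y}| / σ = |2.66 − 3.6| / 1.0 = 0.9400
For power 0.85 need Φ(δ − z_{0.005}) = 0.85, so δ = z_{0.005} + z_{0.15} = 2.576 + 1.036 = 3.612.
(For δ > 0 the lower-tail rejection region contributes negligibly to power, so the one-term inversion is standard.)
δ = d·√(n/2) ⇒ n = 2(δ/d)² = 2 × (3.612 / 0.9400)² = 29.53.
Round up to the next whole unit.

n = 30 per group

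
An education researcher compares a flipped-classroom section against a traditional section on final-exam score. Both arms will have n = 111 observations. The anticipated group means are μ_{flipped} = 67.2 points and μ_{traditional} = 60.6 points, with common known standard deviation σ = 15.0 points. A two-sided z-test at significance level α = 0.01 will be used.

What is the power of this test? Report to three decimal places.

Power ≈ 0.759

Standardized effect: d = |μ_{flipped} − μ_{traditional}| / σ = |67.2 − 60.6| / 15.0 = 0.4400
Noncentrality parameter: δ = d·√(n/2) = 0.4400 × √(111/2) = 3.2779
Critical value for a two-sided test at α = 0.01: z_{α/2} = 2.576.
Power = Φ(δ − 2.576) + Φ(−δ − 2.576) = Φ(0.702) + Φ(-5.854) = 0.7587 + 0.0000 = 0.7587.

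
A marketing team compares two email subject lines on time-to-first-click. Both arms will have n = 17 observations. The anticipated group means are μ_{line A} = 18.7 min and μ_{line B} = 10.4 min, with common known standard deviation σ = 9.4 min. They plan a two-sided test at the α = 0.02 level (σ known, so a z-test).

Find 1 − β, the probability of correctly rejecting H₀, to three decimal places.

Power ≈ 0.598

Standardized effect: d = |μ_{line A} − μ_{line B}| / σ = |18.7 − 10.4| / 9.4 = 0.8830
Noncentrality parameter: δ = d·√(n/2) = 0.8830 × √(17/2) = 2.5743
Two-sided α = 0.02 → critical value z_{0.01} = 2.326.
Power = Φ(δ − 2.326) + Φ(−δ − 2.326) = Φ(0.248) + Φ(-4.901) = 0.5979 + 0.0000 = 0.5979.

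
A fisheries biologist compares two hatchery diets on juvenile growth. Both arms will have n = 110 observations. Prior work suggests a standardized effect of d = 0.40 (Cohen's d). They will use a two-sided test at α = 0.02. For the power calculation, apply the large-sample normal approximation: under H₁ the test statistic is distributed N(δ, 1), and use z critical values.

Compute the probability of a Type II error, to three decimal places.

Noncentrality parameter: δ = d·√(n/2) = 0.40 × √(110/2) = 2.9665
Critical value for a two-sided test at α = 0.02: z_{α/2} = 2.326.
Power = Φ(δ − 2.326) + Φ(−δ − 2.326) = Φ(0.640) + Φ(-5.293) = 0.7390 + 0.0000 = 0.7390.
Type II error: β = 1 − power = 1 − 0.7390 = 0.2610.

β ≈ 0.261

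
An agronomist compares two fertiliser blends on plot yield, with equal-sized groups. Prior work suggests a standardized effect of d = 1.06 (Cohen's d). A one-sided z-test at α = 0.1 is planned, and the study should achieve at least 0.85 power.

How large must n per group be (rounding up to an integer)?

n = 10 per group

Set Φ(δ − 1.282) = 0.85; then δ − 1.282 = Φ⁻¹(0.85) = 1.036, giving δ = 2.318.
δ = d·√(n/2) ⇒ n = 2(δ/d)² = 2 × (2.318 / 1.06)² = 9.56.
Round up to the next whole unit.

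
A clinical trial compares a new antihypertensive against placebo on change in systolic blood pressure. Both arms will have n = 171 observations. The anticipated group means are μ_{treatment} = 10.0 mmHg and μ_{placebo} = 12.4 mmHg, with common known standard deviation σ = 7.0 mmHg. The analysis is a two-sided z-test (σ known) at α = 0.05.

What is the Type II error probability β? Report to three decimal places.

Standardized effect: d = |μ_{treatment} − μ_{placebo}| / σ = |10.0 − 12.4| / 7.0 = 0.3429
Noncentrality parameter: λ = d·√(n/2) = 0.3429 × √(171/2) = 3.1703
Critical value for a two-sided test at α = 0.05: z_{α/2} = 1.960.
Power = Φ(λ − 1.960) + Φ(−λ − 1.960) = Φ(1.210) + Φ(-5.130) = 0.8869 + 0.0000 = 0.8869.
Type II error: β = 1 − power = 1 − 0.8869 = 0.1131.

β ≈ 0.113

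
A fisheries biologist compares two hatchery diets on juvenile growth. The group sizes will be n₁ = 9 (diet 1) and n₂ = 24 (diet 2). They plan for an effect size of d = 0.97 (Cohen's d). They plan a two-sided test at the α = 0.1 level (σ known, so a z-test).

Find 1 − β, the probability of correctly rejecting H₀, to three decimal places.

Power ≈ 0.799

Noncentrality parameter: δ = d / √(1/n₁ + 1/n₂) = 0.97 / √(1/9 + 1/24) = 2.4817
Two-sided α = 0.1 → critical value z_{0.05} = 1.645.
Power = Φ(δ − 1.645) + Φ(−δ − 1.645) = Φ(0.837) + Φ(-4.127) = 0.7986 + 0.0000 = 0.7987.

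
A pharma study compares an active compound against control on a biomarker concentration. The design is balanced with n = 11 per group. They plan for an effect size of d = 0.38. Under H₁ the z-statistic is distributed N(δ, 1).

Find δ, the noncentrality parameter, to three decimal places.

The noncentrality parameter scales effect size by the design's sample-size factor: δ = d·√(n/2) = 0.38 × √(11/2) = 0.8912

δ ≈ 0.891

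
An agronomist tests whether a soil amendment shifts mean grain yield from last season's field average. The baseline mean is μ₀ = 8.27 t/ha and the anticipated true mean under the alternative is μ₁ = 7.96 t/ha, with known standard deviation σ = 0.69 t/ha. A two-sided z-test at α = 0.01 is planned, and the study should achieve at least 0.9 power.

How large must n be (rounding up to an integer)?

n = 74

Standardized effect: d = |μ₁ − μ₀| / σ = |7.96 − 8.27| / 0.69 = 0.4493
Set Φ(δ − 2.576) = 0.9; then δ − 2.576 = Φ⁻¹(0.9) = 1.282, giving δ = 3.857.
(For δ > 0 the lower-tail rejection region contributes negligibly to power, so the one-term inversion is standard.)
δ = d·√n ⇒ n = (δ/d)² = (3.857 / 0.4493)² = 73.72.
Rounding up, n = 74.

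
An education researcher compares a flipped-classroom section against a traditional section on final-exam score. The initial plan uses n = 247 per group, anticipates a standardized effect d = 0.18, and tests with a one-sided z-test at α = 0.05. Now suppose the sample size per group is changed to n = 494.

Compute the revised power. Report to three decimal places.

Power ≈ 0.882

With n = 494 per group: δ = d·√(n/2) = 0.18 × √(494/2) = 2.8289. Critical value z_{0.05} = 1.645.
Revised power = Φ(δ − 1.645) = Φ(1.184) = 0.8818.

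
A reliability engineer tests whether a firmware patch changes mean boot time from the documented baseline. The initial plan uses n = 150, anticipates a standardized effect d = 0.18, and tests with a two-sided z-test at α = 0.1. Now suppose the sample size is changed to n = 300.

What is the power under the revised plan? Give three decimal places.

With n = 300: δ = d·√n = 0.18 × √300 = 3.1177. Critical value z_{0.05} = 1.645.
Revised power = Φ(δ − 1.645) + Φ(−δ − 1.645) = Φ(1.473) + Φ(-4.763) = 0.9296 + 0.0000 = 0.9296.

Power ≈ 0.930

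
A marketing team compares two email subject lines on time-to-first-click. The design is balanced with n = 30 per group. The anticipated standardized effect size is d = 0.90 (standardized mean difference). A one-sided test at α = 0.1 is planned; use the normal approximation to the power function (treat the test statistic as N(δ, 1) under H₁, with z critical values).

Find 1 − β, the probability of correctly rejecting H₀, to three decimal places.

Power ≈ 0.986

Noncentrality parameter: δ = d·√(n/2) = 0.90 × √(30/2) = 3.4857
One-sided α = 0.1 → critical value z_{0.1} = 1.282.
Power = Φ(δ − 1.282) = Φ(2.204) = 0.9862.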